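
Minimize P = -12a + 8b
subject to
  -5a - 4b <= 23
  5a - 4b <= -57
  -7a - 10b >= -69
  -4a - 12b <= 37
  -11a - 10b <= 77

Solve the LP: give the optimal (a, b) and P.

Feasible corners and P = -12a + 8b:
  (-8, 17/4) → P = 130
  (-23, 23) → P = 460
  (-49/13, 124/13) → P = 1580/13

The optimum lies where 5a - 4b = -57 and -7a - 10b = -69.
Solving simultaneously gives a = -49/13, b = 124/13.

a = -49/13, b = 124/13, minimum P = 1580/13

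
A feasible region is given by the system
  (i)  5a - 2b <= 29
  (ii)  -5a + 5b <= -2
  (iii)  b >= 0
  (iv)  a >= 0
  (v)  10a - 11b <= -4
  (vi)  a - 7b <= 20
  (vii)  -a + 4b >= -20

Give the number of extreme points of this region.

3

Intersecting each pair of boundary lines and keeping only the points that satisfy every inequality leaves:
  (47/5, 9)
  (327/35, 62/7)
  (42/5, 8)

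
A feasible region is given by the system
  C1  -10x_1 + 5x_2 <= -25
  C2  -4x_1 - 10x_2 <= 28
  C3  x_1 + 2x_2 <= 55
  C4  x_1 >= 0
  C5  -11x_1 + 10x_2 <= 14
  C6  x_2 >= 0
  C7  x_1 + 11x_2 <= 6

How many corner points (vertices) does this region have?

Pairwise boundary intersections that survive every other constraint:
  (5/2, 0)
  (61/23, 7/23)
  (6, 0)

3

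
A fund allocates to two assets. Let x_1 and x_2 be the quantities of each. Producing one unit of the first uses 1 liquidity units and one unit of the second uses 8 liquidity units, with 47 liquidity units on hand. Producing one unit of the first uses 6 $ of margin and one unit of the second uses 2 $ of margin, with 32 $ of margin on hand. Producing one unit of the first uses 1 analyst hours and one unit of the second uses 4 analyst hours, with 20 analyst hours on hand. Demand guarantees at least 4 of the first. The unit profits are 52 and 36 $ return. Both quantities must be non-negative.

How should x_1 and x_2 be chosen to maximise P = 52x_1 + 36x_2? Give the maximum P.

Corner points and P = 52x_1 + 36x_2:
  (16/3, 0) → P = 832/3
  (4, 0) → P = 208
  (4, 4) → P = 352

x_1 = 4, x_2 = 4, maximum P = 352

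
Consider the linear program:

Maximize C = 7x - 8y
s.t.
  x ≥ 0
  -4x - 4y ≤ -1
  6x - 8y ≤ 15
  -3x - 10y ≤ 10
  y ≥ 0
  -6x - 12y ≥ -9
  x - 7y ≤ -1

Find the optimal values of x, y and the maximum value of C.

x = 17/18, y = 5/18, maximum C = 79/18

The binding constraints are -6x - 12y = -9 and x - 7y = -1.
Solving simultaneously gives x = 17/18, y = 5/18.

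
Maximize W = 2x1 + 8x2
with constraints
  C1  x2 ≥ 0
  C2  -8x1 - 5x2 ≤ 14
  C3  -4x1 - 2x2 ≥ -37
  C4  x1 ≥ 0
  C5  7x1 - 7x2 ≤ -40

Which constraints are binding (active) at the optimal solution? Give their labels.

C3 and C4

Extreme points and W = 2x1 + 8x2:
  (0, 37/2) → W = 148
  (179/42, 419/42) → W = 265/3
  (0, 40/7) → W = 320/7

The maximum is at (0, 37/2). Substituting into each constraint, equality holds for C3 and C4; the remaining constraints have slack.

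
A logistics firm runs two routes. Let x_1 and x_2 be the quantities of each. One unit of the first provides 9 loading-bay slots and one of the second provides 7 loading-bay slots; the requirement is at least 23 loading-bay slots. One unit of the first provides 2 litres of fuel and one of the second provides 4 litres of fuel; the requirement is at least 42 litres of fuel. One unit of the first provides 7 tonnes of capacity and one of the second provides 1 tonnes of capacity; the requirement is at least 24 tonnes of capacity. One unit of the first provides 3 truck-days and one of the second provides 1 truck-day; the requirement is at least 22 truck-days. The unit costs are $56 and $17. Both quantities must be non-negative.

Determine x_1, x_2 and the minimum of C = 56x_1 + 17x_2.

x_1 = 1/2, x_2 = 41/2, minimum C = 753/2

Extreme points and C = 56x_1 + 17x_2:
  (0, 24) → C = 408
  (21, 0) → C = 1176
  (23/5, 41/5) → C = 397
  (1/2, 41/2) → C = 753/2
The feasible region is unbounded (it extends along (0, 1), (1, 0)), but C strictly increases along every unbounded feasible direction, so there is no improving ray and the minimum is attained at a vertex.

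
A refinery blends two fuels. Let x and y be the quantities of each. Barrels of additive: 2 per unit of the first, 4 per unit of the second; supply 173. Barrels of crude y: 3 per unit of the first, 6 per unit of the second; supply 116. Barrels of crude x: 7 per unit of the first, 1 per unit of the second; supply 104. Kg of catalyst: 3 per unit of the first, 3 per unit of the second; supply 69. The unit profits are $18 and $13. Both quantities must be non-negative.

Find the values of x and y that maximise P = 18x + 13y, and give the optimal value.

At the optimal vertex, 7x + y = 104 and 3x + 3y = 69.
Solving simultaneously gives x = 27/2, y = 19/2.

x = 27/2, y = 19/2, maximum P = 733/2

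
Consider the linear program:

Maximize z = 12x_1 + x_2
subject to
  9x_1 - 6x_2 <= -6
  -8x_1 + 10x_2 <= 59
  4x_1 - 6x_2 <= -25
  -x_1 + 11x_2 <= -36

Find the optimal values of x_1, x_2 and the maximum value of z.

Feasible corners and z = 12x_1 + x_2:
  (-13, -9/2) → z = -321/2
  (-1009/78, -347/78) → z = -12455/78
  (-491/38, -169/38) → z = -319/2

At the optimal vertex, 4x_1 - 6x_2 = -25 and -x_1 + 11x_2 = -36.
Solving simultaneously gives x_1 = -491/38, x_2 = -169/38.

x_1 = -491/38, x_2 = -169/38, maximum z = -319/2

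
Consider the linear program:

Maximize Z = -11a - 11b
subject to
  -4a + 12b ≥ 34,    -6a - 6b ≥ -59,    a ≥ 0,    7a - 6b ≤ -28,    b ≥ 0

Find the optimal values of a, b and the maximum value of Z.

a = 0, b = 14/3, maximum Z = -154/3

Corner points and Z = -11a - 11b:
  (0, 59/6) → Z = -649/6
  (31/13, 581/78) → Z = -649/6
  (0, 14/3) → Z = -154/3

The optimum lies where a = 0 and 7a - 6b = -28.
Solving simultaneously gives a = 0, b = 14/3.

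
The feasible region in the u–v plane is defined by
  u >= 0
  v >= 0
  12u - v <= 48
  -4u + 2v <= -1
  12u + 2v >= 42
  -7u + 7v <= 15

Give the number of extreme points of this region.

Pairwise boundary intersections that survive every other constraint:
  (4, 0)
  (7/2, 0)
  (351/77, 516/77)
  (132/49, 237/49)

4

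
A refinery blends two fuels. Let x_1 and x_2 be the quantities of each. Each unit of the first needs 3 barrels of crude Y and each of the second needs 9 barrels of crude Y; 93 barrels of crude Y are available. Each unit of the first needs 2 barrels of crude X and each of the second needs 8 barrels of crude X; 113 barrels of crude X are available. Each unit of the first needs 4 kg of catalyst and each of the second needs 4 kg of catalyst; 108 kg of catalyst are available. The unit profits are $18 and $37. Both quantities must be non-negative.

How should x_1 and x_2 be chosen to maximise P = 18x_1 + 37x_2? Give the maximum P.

The binding constraints are 3x_1 + 9x_2 = 93 and 4x_1 + 4x_2 = 108.
Solving simultaneously gives x_1 = 25, x_2 = 2.

x_1 = 25, x_2 = 2, maximum P = 524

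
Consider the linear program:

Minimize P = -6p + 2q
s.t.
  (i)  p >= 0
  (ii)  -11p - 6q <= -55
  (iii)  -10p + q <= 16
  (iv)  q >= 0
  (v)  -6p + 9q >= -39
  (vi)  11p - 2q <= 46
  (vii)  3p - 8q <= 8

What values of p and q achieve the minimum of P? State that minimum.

Corner points and P = -6p + 2q:
  (0, 55/6) → P = 55/3
  (0, 16) → P = 32
  (193/44, 9/8) → P = -1059/44
The feasible region is unbounded (it extends along (1, 10), (2, 11)), but P strictly increases along every unbounded feasible direction, so there is no improving ray and the minimum is attained at a vertex.

The optimum lies where -11p - 6q = -55 and 11p - 2q = 46.
Solving simultaneously gives p = 193/44, q = 9/8.

p = 193/44, q = 9/8, minimum P = -1059/44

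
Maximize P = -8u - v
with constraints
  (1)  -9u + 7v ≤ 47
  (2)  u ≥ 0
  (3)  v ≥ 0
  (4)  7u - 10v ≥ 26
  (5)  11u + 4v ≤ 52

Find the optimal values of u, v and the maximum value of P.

Extreme points and P = -8u - v:
  (26/7, 0) → P = -208/7
  (52/11, 0) → P = -416/11
  (104/23, 13/23) → P = -845/23

The optimum lies where v = 0 and 7u - 10v = 26.
Solving simultaneously gives u = 26/7, v = 0.

u = 26/7, v = 0, maximum P = -208/7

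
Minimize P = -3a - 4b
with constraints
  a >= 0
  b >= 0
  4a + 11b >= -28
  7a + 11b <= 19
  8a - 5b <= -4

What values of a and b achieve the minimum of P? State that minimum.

Corner points and P = -3a - 4b:
  (0, 19/11) → P = -76/11
  (0, 4/5) → P = -16/5
  (17/41, 60/41) → P = -291/41

The optimum lies where 7a + 11b = 19 and 8a - 5b = -4.
Solving simultaneously gives a = 17/41, b = 60/41.

a = 17/41, b = 60/41, minimum P = -291/41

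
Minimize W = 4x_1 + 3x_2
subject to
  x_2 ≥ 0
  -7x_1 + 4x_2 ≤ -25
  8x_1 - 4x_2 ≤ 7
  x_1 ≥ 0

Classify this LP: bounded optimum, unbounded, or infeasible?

The boundaries x_2 = 0 and -7x_1 + 4x_2 = -25 meet at (25/7, 0), but that point violates 8x_1 - 4x_2 ≤ 7. Every candidate vertex is excluded by some other constraint, so the feasible region is empty.

infeasible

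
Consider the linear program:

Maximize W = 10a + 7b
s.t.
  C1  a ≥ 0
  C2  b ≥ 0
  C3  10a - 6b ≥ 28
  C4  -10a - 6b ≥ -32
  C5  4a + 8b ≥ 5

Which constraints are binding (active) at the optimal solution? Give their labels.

C3 and C4

Extreme points and W = 10a + 7b:
  (14/5, 0) → W = 28
  (16/5, 0) → W = 32
  (3, 1/3) → W = 97/3

The maximum is at (3, 1/3). Substituting into each constraint, equality holds for C3 and C4; the remaining constraints have slack.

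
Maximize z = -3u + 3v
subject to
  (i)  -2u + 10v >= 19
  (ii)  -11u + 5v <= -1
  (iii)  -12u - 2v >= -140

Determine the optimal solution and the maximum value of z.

u = 351/41, v = 764/41, maximum z = 1239/41

Feasible corners and z = -3u + 3v:
  (21/20, 211/100) → z = 159/50
  (681/62, 127/31) → z = -1281/62
  (351/41, 764/41) → z = 1239/41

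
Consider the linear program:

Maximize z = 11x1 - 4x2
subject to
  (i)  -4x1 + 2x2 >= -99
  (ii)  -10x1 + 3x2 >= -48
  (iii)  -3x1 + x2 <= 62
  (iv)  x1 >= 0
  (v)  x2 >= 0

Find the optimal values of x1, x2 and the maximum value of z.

x1 = 24/5, x2 = 0, maximum z = 264/5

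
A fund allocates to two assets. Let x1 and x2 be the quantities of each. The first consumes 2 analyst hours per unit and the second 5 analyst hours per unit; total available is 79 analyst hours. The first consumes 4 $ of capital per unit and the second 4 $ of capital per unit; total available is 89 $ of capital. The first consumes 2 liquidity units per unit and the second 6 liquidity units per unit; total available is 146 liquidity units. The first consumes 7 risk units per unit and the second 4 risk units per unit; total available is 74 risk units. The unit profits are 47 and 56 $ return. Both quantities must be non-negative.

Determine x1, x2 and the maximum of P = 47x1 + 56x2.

x1 = 2, x2 = 15, maximum P = 934

Extreme points and P = 47x1 + 56x2:
  (0, 0) → P = 0
  (0, 79/5) → P = 4424/5
  (74/7, 0) → P = 3478/7
  (2, 15) → P = 934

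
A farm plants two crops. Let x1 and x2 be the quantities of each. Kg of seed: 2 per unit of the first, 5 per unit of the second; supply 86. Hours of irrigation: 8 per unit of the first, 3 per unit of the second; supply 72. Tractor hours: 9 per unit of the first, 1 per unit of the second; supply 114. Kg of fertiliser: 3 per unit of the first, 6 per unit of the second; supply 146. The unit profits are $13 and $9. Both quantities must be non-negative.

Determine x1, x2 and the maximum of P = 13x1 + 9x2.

x1 = 3, x2 = 16, maximum P = 183

Feasible corners and P = 13x1 + 9x2:
  (0, 0) → P = 0
  (0, 86/5) → P = 774/5
  (9, 0) → P = 117
  (3, 16) → P = 183

At the optimal vertex, 2x1 + 5x2 = 86 and 8x1 + 3x2 = 72.
Solving simultaneously gives x1 = 3, x2 = 16.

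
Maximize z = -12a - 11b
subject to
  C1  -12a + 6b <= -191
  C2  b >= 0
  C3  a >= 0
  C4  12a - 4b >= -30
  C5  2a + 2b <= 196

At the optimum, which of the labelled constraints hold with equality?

Feasible corners and z = -12a - 11b:
  (191/12, 0) → z = -191
  (779/18, 985/18) → z = -20183/18
  (98, 0) → z = -1176

The maximum is at (191/12, 0). Substituting into each constraint, equality holds for C1 and C2; the remaining constraints have slack.

C1 and C2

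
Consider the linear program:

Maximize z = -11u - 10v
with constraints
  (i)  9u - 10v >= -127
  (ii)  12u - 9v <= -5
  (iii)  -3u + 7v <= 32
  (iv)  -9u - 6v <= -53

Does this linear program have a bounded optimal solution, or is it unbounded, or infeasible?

Feasible corners and z = -11u - 10v:
  (253/57, 123/19) → z = -6473/57
  (149/51, 227/51) → z = -1303/17
  (179/81, 149/27) → z = -6439/81
The feasible region has finitely many vertices and no improving ray; the maximum is -1303/17 at (149/51, 227/51).

bounded optimum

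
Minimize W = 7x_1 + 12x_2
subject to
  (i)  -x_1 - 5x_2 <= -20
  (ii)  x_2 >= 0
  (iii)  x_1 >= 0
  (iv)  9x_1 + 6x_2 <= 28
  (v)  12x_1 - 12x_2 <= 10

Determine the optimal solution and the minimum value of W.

Vertices and W = 7x_1 + 12x_2:
  (0, 4) → W = 48
  (20/39, 152/39) → W = 1964/39
  (0, 14/3) → W = 56

The optimum lies where -x_1 - 5x_2 = -20 and x_1 = 0.
Solving simultaneously gives x_1 = 0, x_2 = 4.

x_1 = 0, x_2 = 4, minimum W = 48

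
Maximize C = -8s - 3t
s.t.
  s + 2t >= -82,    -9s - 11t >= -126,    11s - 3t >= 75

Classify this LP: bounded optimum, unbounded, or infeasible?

bounded optimum

Corner points and C = -8s - 3t:
  (1154/7, -864/7) → C = -6640/7
  (-96/25, -977/25) → C = 3699/25
  (1203/148, 711/148) → C = -11757/148
The feasible region has finitely many vertices and no improving ray; the maximum is 3699/25 at (-96/25, -977/25).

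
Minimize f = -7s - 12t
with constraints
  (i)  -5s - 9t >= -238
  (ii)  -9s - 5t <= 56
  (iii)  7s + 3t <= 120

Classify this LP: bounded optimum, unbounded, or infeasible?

Vertices and f = -7s - 12t:
  (-121/4, 173/4) → f = -1229/4
  (61/8, 533/24) → f = -2559/8
  (96, -184) → f = 1536
The feasible region has finitely many vertices and no improving ray; the minimum is -2559/8 at (61/8, 533/24).

bounded optimum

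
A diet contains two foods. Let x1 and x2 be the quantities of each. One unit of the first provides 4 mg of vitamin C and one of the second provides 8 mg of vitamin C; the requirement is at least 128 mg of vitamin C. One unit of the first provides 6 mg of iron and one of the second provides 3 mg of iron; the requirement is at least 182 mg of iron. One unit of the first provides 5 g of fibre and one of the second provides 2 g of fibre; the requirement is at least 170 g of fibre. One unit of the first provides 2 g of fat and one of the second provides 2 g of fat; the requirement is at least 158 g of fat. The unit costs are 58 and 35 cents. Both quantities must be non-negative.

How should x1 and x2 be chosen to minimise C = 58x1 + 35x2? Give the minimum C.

Feasible corners and C = 58x1 + 35x2:
  (0, 85) → C = 2975
  (79, 0) → C = 4582
  (4, 75) → C = 2857
The feasible region is unbounded (it extends along (0, 1), (1, 0)), but C strictly increases along every unbounded feasible direction, so there is no improving ray and the minimum is attained at a vertex.

The binding constraints are 5x1 + 2x2 = 170 and 2x1 + 2x2 = 158.
Solving simultaneously gives x1 = 4, x2 = 75.

x1 = 4, x2 = 75, minimum C = 2857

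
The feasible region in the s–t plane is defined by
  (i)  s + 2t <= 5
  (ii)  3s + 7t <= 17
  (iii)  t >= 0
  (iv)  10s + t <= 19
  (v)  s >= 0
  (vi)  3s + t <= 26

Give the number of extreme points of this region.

5

Intersecting each pair of boundary lines and keeping only the points that satisfy every inequality leaves:
  (1, 2)
  (33/19, 31/19)
  (0, 17/7)
  (19/10, 0)
  (0, 0)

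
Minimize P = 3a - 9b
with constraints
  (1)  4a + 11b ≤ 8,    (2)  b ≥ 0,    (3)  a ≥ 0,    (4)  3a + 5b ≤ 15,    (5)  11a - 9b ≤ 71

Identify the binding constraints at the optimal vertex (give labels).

(1) and (3)

Extreme points and P = 3a - 9b:
  (2, 0) → P = 6
  (0, 8/11) → P = -72/11
  (0, 0) → P = 0

The minimum is at (0, 8/11). Substituting into each constraint, equality holds for (1) and (3); the remaining constraints have slack.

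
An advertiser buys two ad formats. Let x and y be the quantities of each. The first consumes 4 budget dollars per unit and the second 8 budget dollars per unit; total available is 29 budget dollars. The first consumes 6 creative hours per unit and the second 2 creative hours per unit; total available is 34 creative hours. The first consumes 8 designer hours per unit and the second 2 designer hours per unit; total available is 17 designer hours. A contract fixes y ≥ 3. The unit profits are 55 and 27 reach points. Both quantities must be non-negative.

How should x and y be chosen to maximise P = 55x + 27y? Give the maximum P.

Corner points and P = 55x + 27y:
  (0, 29/8) → P = 783/8
  (0, 3) → P = 81
  (5/4, 3) → P = 599/4

x = 5/4, y = 3, maximum P = 599/4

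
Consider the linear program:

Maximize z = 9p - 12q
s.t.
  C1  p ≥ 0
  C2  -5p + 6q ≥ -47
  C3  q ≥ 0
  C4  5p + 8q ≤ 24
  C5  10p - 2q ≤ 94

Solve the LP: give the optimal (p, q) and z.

Feasible corners and z = 9p - 12q:
  (0, 0) → z = 0
  (0, 3) → z = -36
  (24/5, 0) → z = 216/5

p = 24/5, q = 0, maximum z = 216/5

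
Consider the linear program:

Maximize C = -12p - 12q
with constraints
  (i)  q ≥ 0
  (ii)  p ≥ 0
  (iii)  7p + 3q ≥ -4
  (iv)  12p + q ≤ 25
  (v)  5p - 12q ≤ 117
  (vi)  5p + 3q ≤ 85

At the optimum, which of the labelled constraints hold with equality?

(i) and (ii)

Feasible corners and C = -12p - 12q:
  (0, 0) → C = 0
  (25/12, 0) → C = -25
  (0, 25) → C = -300

The maximum is at (0, 0). Substituting into each constraint, equality holds for (i) and (ii); the remaining constraints have slack.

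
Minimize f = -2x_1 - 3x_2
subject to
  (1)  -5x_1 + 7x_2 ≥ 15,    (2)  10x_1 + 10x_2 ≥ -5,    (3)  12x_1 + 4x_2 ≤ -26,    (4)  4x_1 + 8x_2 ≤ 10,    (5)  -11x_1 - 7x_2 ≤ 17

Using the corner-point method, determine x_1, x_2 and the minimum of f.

x_1 = -31/10, x_2 = 14/5, minimum f = -11/5

The optimum lies where 12x_1 + 4x_2 = -26 and 4x_1 + 8x_2 = 10.
Solving simultaneously gives x_1 = -31/10, x_2 = 14/5.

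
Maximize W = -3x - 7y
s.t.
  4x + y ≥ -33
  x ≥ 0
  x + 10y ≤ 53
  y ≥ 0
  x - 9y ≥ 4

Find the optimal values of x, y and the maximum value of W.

At the optimal vertex, y = 0 and x - 9y = 4.
Solving simultaneously gives x = 4, y = 0.

x = 4, y = 0, maximum W = -12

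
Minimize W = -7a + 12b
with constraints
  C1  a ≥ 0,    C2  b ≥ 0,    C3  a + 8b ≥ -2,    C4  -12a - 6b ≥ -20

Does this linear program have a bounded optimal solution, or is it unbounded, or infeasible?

Extreme points and W = -7a + 12b:
  (0, 0) → W = 0
  (0, 10/3) → W = 40
  (5/3, 0) → W = -35/3
The feasible region has finitely many vertices and no improving ray; the minimum is -35/3 at (5/3, 0).

bounded optimum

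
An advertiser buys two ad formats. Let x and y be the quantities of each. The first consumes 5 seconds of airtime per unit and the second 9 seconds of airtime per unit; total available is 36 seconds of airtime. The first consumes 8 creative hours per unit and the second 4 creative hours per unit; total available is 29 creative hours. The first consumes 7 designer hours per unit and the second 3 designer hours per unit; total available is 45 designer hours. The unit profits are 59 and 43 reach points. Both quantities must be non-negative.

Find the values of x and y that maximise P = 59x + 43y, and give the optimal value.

x = 9/4, y = 11/4, maximum P = 251

Vertices and P = 59x + 43y:
  (0, 0) → P = 0
  (0, 4) → P = 172
  (29/8, 0) → P = 1711/8
  (9/4, 11/4) → P = 251

At the optimal vertex, 5x + 9y = 36 and 8x + 4y = 29.
Solving simultaneously gives x = 9/4, y = 11/4.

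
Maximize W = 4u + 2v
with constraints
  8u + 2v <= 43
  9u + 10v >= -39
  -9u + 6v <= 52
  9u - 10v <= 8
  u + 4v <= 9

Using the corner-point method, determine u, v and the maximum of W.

u = 61/23, v = 73/46, maximum W = 317/23

Extreme points and W = 4u + 2v:
  (-377/72, 13/16) → W = -1391/72
  (-31/18, -47/20) → W = -1043/90
  (-11/3, 19/6) → W = -25/3
  (61/23, 73/46) → W = 317/23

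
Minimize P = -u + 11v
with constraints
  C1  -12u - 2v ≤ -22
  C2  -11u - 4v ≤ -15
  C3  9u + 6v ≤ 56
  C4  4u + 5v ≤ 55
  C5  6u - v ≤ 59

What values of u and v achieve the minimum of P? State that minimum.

u = 251/35, v = -559/35, minimum P = -1280/7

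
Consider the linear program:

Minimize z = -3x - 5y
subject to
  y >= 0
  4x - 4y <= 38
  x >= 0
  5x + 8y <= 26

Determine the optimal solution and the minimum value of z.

Feasible corners and z = -3x - 5y:
  (0, 0) → z = 0
  (26/5, 0) → z = -78/5
  (0, 13/4) → z = -65/4

The binding constraints are x = 0 and 5x + 8y = 26.
Solving simultaneously gives x = 0, y = 13/4.

x = 0, y = 13/4, minimum z = -65/4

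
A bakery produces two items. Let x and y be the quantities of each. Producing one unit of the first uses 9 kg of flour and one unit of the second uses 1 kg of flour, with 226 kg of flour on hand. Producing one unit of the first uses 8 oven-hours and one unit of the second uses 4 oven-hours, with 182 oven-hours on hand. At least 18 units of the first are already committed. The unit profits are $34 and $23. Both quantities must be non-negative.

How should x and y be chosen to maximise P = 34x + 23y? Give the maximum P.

x = 18, y = 19/2, maximum P = 1661/2

Corner points and P = 34x + 23y:
  (91/4, 0) → P = 1547/2
  (18, 0) → P = 612
  (18, 19/2) → P = 1661/2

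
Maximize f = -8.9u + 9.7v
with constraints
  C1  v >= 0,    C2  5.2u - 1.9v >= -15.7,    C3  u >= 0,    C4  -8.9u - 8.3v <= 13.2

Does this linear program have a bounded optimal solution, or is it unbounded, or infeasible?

From the feasible point (0, 0), moving in the direction (1.9, 5.2) keeps every constraint satisfied while f increases without bound.

unbounded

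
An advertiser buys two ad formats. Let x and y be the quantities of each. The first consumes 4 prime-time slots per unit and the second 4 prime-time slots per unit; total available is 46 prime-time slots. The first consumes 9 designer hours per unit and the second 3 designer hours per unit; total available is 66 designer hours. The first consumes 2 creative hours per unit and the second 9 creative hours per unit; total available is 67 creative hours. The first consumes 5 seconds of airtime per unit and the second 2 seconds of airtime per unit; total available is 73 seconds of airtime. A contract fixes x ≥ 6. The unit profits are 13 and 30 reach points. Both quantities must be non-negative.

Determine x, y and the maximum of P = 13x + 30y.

Feasible corners and P = 13x + 30y:
  (22/3, 0) → P = 286/3
  (6, 0) → P = 78
  (6, 4) → P = 198

x = 6, y = 4, maximum P = 198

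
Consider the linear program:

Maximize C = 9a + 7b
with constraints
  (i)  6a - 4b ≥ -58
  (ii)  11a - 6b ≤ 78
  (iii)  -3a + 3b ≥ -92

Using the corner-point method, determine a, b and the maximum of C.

Corner points and C = 9a + 7b:
  (165/2, 553/4) → C = 6841/4
  (-271/3, -121) → C = -1660
  (-106/5, -778/15) → C = -8308/15

The binding constraints are 6a - 4b = -58 and 11a - 6b = 78.
Solving simultaneously gives a = 165/2, b = 553/4.

a = 165/2, b = 553/4, maximum C = 6841/4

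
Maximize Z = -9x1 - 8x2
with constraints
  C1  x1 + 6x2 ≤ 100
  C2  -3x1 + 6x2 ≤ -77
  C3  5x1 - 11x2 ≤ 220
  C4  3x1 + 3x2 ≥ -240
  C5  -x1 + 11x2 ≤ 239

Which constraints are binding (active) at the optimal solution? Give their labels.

Feasible corners and Z = -9x1 - 8x2:
  (177/4, 223/24) → Z = -5671/12
  (2420/41, 280/41) → Z = -24020/41
  (-403/9, -317/9) → Z = 6163/9
  (-165/4, -155/4) → Z = 2725/4

The maximum is at (-403/9, -317/9). Substituting into each constraint, equality holds for C2 and C4; the remaining constraints have slack.

C2 and C4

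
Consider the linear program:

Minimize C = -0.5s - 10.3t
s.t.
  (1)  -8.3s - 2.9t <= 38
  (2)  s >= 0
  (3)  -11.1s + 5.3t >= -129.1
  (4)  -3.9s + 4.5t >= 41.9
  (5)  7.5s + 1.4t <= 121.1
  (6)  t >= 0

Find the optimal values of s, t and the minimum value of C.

s = 0, t = 86.5, minimum C = -890.95

Corner points and C = -0.5s - 10.3t:
  (0, 419/45) → C = -43157/450
  (0, 173/2) → C = -17819/20
  (48629/3921, 26218/1307) → C = -8344507/39210

At the optimal vertex, s = 0 and 7.5s + 1.4t = 121.1.
Solving simultaneously gives s = 0, t = 173/2.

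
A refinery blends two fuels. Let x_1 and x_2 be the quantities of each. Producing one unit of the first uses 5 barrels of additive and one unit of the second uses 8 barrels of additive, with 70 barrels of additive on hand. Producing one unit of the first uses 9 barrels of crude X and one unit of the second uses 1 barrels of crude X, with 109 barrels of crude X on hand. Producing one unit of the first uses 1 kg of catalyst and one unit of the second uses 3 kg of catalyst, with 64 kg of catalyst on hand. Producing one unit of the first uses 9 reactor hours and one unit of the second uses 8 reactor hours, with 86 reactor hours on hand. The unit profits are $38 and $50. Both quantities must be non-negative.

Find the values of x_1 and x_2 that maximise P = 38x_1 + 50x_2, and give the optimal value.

x_1 = 4, x_2 = 25/4, maximum P = 929/2

Extreme points and P = 38x_1 + 50x_2:
  (0, 0) → P = 0
  (0, 35/4) → P = 875/2
  (86/9, 0) → P = 3268/9
  (4, 25/4) → P = 929/2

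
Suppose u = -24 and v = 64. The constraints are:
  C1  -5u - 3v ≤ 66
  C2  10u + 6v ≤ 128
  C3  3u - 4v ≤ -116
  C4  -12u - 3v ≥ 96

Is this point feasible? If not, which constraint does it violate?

Constraint C2: 10u + 6v = 144, which is not ≤ 128. All other constraints are satisfied.

not feasible — violates C2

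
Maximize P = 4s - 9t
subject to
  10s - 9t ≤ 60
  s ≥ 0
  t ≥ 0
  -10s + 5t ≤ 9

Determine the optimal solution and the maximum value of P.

s = 6, t = 0, maximum P = 24

Feasible corners and P = 4s - 9t:
  (6, 0) → P = 24
  (0, 0) → P = 0
  (0, 9/5) → P = -81/5
The feasible region is unbounded (it extends along (9, 10), (1, 2)), but P strictly decreases along every unbounded feasible direction, so there is no improving ray and the maximum is attained at a vertex.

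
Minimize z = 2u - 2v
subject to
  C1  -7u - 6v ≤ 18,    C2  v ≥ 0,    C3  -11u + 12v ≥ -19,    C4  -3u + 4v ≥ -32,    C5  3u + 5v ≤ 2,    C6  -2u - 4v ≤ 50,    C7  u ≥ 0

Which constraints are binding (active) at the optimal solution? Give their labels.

C5 and C7

Corner points and z = 2u - 2v:
  (2/3, 0) → z = 4/3
  (0, 0) → z = 0
  (0, 2/5) → z = -4/5

The minimum is at (0, 2/5). Substituting into each constraint, equality holds for C5 and C7; the remaining constraints have slack.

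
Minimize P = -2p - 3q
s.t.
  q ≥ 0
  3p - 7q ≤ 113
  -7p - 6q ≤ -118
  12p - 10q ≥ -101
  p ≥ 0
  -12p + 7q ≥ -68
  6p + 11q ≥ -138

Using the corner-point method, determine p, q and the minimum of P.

p = 1387/36, q = 169/3, minimum P = -4429/18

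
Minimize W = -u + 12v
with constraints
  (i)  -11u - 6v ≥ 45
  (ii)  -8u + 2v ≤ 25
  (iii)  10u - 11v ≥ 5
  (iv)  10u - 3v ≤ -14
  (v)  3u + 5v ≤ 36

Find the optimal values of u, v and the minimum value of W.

Vertices and W = -u + 12v:
  (-465/181, -505/181) → W = -5595/181
  (-73/31, -296/93) → W = -1111/31
  (-285/68, -145/34) → W = -3195/68
  (-47/4, -69/2) → W = -1609/4

u = -47/4, v = -69/2, minimum W = -1609/4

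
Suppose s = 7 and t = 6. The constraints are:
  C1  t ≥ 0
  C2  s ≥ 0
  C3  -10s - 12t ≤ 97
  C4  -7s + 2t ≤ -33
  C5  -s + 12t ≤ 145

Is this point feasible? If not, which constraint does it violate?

feasible

C1: 6 ≥ 0 ✓
C2: 7 ≥ 0 ✓
C3: -142 ≤ 97 ✓
C4: -37 ≤ -33 ✓
C5: 65 ≤ 145 ✓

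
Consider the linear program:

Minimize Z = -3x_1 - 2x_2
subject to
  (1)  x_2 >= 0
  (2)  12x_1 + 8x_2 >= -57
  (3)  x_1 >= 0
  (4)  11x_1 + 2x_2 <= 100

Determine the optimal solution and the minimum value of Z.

Feasible corners and Z = -3x_1 - 2x_2:
  (0, 0) → Z = 0
  (100/11, 0) → Z = -300/11
  (0, 50) → Z = -100

x_1 = 0, x_2 = 50, minimum Z = -100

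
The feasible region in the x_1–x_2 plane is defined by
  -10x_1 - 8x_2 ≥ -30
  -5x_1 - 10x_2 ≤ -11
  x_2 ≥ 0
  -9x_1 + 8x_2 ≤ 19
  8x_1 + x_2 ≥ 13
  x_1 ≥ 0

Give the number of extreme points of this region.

4

The feasible vertices (each the meet of two boundaries and inside every other half-plane) are:
  (3, 0)
  (37/27, 55/27)
  (11/5, 0)
  (119/75, 23/75)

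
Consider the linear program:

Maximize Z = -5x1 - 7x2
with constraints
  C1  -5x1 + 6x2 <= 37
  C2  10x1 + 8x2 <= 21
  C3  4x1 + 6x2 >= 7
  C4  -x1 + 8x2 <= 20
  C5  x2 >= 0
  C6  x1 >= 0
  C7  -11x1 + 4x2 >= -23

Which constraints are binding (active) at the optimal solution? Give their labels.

Corner points and Z = -5x1 - 7x2:
  (1/11, 221/88) → Z = -1587/88
  (67/32, 1/128) → Z = -1347/128
  (7/4, 0) → Z = -35/4
  (0, 7/6) → Z = -49/6
  (0, 5/2) → Z = -35/2
  (23/11, 0) → Z = -115/11

The maximum is at (0, 7/6). Substituting into each constraint, equality holds for C3 and C6; the remaining constraints have slack.

C3 and C6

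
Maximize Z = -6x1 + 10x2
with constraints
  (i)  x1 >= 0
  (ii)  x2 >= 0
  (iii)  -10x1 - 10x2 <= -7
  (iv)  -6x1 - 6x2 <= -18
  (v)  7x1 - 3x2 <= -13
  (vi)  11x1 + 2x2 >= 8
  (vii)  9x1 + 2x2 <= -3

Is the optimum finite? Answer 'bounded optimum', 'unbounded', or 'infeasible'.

The boundaries x1 = 0 and 7x1 - 3x2 = -13 meet at (0, 13/3), but that point violates 9x1 + 2x2 ≤ -3. Every candidate vertex is excluded by some other constraint, so the feasible region is empty.

infeasible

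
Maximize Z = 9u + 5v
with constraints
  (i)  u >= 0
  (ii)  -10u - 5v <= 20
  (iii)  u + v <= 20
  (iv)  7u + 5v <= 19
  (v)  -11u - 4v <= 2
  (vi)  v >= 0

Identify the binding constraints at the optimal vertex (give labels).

(iv) and (vi)

Vertices and Z = 9u + 5v:
  (0, 19/5) → Z = 19
  (0, 0) → Z = 0
  (19/7, 0) → Z = 171/7

The maximum is at (19/7, 0). Substituting into each constraint, equality holds for (iv) and (vi); the remaining constraints have slack.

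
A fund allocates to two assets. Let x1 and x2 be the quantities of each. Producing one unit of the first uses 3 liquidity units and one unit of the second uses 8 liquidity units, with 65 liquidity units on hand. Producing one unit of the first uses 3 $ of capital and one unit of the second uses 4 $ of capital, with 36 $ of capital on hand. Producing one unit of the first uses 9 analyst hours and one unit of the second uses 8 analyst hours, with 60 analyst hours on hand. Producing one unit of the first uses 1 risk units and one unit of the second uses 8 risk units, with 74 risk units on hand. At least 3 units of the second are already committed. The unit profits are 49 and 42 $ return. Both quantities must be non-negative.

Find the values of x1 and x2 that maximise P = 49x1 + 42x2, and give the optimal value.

x1 = 4, x2 = 3, maximum P = 322

Vertices and P = 49x1 + 42x2:
  (0, 15/2) → P = 315
  (0, 3) → P = 126
  (4, 3) → P = 322

At the optimal vertex, 9x1 + 8x2 = 60 and x2 = 3.
Solving simultaneously gives x1 = 4, x2 = 3.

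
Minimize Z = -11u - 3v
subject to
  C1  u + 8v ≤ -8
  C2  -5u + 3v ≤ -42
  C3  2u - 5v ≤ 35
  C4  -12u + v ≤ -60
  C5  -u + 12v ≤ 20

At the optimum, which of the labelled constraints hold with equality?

Feasible corners and Z = -11u - 3v:
  (312/43, -82/43) → Z = -3186/43
  (80/7, -17/7) → Z = -829/7
  (105/19, -91/19) → Z = -882/19

The minimum is at (80/7, -17/7). Substituting into each constraint, equality holds for C1 and C3; the remaining constraints have slack.

C1 and C3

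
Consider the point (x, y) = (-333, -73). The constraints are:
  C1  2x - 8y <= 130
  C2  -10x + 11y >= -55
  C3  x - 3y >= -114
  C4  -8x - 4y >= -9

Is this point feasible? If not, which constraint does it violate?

C1: -82 ≤ 130 ✓
C2: 2527 ≥ -55 ✓
C3: -114 ≥ -114 ✓
C4: 2956 ≥ -9 ✓

feasible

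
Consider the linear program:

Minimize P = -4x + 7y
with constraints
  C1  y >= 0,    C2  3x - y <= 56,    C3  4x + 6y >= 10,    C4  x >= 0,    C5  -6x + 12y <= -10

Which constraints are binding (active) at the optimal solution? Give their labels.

Vertices and P = -4x + 7y:
  (56/3, 0) → P = -224/3
  (5/2, 0) → P = -10
  (331/15, 51/5) → P = -253/15
  (15/7, 5/21) → P = -145/21

The minimum is at (56/3, 0). Substituting into each constraint, equality holds for C1 and C2; the remaining constraints have slack.

C1 and C2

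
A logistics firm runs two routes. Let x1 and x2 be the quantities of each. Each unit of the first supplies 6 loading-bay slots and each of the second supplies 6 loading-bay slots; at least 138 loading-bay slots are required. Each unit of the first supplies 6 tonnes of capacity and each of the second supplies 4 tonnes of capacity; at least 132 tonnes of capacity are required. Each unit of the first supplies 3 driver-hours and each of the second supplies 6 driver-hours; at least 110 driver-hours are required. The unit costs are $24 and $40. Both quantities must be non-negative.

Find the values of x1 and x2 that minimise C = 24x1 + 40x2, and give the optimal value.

x1 = 44/3, x2 = 11, minimum C = 792

Extreme points and C = 24x1 + 40x2:
  (0, 33) → C = 1320
  (110/3, 0) → C = 880
  (44/3, 11) → C = 792
The feasible region is unbounded (it extends along (0, 1), (1, 0)), but C strictly increases along every unbounded feasible direction, so there is no improving ray and the minimum is attained at a vertex.

The binding constraints are 6x1 + 4x2 = 132 and 3x1 + 6x2 = 110.
Solving simultaneously gives x1 = 44/3, x2 = 11.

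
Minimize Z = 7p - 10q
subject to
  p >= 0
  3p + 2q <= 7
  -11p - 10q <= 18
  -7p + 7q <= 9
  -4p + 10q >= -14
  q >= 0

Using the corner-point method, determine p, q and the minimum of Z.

p = 31/35, q = 76/35, minimum Z = -543/35

Feasible corners and Z = 7p - 10q:
  (0, 9/7) → Z = -90/7
  (0, 0) → Z = 0
  (31/35, 76/35) → Z = -543/35
  (7/3, 0) → Z = 49/3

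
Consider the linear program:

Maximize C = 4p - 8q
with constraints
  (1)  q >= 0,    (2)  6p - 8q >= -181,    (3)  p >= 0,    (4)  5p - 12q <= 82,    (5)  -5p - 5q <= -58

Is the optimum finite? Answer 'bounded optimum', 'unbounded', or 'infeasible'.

From the feasible point (82/5, 0), moving in the direction (12, 5) keeps every constraint satisfied while C increases without bound.

unbounded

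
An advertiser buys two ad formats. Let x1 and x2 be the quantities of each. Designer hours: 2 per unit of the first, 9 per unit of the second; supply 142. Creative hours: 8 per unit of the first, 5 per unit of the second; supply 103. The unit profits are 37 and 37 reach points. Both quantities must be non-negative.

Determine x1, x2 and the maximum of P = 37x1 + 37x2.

x1 = 7/2, x2 = 15, maximum P = 1369/2

Corner points and P = 37x1 + 37x2:
  (0, 0) → P = 0
  (0, 142/9) → P = 5254/9
  (103/8, 0) → P = 3811/8
  (7/2, 15) → P = 1369/2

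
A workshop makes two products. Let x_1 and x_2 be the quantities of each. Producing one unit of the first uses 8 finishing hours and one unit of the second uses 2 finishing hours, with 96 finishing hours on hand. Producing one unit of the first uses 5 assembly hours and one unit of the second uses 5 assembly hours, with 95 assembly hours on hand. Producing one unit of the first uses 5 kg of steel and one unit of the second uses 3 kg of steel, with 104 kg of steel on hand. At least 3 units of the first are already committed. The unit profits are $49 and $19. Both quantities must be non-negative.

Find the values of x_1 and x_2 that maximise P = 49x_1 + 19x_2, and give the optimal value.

x_1 = 29/3, x_2 = 28/3, maximum P = 651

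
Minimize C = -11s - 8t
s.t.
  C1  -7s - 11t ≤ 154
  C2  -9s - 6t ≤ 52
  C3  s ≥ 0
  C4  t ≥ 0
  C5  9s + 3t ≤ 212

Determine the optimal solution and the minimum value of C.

Extreme points and C = -11s - 8t:
  (0, 0) → C = 0
  (0, 212/3) → C = -1696/3
  (212/9, 0) → C = -2332/9

The binding constraints are s = 0 and 9s + 3t = 212.
Solving simultaneously gives s = 0, t = 212/3.

s = 0, t = 212/3, minimum C = -1696/3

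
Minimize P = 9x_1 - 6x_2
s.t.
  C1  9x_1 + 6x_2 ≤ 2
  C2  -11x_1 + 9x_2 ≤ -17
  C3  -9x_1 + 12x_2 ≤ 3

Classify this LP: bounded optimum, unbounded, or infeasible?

From the feasible point (40/49, -131/147), moving in the direction (-9, -11) keeps every constraint satisfied while P decreases without bound.

unbounded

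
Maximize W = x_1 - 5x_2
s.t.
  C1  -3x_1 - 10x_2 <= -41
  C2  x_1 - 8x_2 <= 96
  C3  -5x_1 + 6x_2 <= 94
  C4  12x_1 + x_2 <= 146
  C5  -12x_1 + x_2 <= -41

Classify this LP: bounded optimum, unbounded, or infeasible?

Extreme points and W = x_1 - 5x_2:
  (473/39, 6/13) → W = 383/39
  (11/3, 3) → W = -34/3
  (782/77, 1858/77) → W = -8508/77
  (340/67, 1333/67) → W = -6325/67
The feasible region has finitely many vertices and no improving ray; the maximum is 383/39 at (473/39, 6/13).

bounded optimum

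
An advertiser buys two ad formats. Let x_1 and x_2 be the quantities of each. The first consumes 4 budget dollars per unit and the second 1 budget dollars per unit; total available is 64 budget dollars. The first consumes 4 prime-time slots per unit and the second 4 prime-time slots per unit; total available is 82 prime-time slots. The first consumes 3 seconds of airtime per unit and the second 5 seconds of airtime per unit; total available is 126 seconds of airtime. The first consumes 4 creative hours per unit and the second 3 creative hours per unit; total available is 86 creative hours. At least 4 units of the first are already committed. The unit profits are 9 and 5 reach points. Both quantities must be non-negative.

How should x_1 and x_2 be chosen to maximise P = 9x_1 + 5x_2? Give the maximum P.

x_1 = 29/2, x_2 = 6, maximum P = 321/2

Corner points and P = 9x_1 + 5x_2:
  (16, 0) → P = 144
  (4, 0) → P = 36
  (29/2, 6) → P = 321/2
  (4, 33/2) → P = 237/2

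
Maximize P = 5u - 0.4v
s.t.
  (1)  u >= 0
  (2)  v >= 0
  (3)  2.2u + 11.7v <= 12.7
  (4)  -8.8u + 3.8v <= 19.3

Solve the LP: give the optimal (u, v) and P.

u = 127/22, v = 0, maximum P = 635/22

Corner points and P = 5u - 0.4v:
  (0, 0) → P = 0
  (0, 127/117) → P = -254/585
  (127/22, 0) → P = 635/22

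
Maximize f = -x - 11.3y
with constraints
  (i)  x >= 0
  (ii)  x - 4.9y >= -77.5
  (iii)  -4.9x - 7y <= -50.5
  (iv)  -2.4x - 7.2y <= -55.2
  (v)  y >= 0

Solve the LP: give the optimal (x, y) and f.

x = 23, y = 0, maximum f = -23

The feasible region is unbounded (it extends along (1, 0), (49, 10)), but f strictly decreases along every unbounded feasible direction, so there is no improving ray and the maximum is attained at a vertex.

At the optimal vertex, -2.4x - 7.2y = -55.2 and y = 0.
Solving simultaneously gives x = 23, y = 0.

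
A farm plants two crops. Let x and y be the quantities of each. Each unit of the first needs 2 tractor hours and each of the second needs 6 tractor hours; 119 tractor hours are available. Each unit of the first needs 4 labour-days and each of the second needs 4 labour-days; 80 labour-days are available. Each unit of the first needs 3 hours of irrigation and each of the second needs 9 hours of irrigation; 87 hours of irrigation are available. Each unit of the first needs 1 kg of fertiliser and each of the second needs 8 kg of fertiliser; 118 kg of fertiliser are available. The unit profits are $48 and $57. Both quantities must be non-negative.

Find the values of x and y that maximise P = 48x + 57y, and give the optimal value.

Vertices and P = 48x + 57y:
  (0, 0) → P = 0
  (0, 29/3) → P = 551
  (20, 0) → P = 960
  (31/2, 9/2) → P = 2001/2

At the optimal vertex, 4x + 4y = 80 and 3x + 9y = 87.
Solving simultaneously gives x = 31/2, y = 9/2.

x = 31/2, y = 9/2, maximum P = 2001/2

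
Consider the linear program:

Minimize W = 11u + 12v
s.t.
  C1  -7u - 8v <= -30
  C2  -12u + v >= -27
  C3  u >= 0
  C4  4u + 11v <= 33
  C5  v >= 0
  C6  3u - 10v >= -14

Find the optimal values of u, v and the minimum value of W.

Vertices and W = 11u + 12v:
  (246/103, 171/103) → W = 4758/103
  (2, 2) → W = 46
  (165/68, 36/17) → W = 3543/68
  (176/73, 155/73) → W = 52

The optimum lies where -7u - 8v = -30 and 3u - 10v = -14.
Solving simultaneously gives u = 2, v = 2.

u = 2, v = 2, minimum W = 46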